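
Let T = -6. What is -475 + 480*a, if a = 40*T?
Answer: -115675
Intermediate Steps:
a = -240 (a = 40*(-6) = -240)
-475 + 480*a = -475 + 480*(-240) = -475 - 115200 = -115675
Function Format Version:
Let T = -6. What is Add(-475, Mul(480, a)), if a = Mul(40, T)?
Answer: -115675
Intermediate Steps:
a = -240 (a = Mul(40, -6) = -240)
Add(-475, Mul(480, a)) = Add(-475, Mul(480, -240)) = Add(-475, -115200) = -115675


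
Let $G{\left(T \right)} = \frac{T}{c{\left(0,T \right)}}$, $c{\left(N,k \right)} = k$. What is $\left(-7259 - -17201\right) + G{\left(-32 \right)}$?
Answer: $9943$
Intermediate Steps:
$G{\left(T \right)} = 1$ ($G{\left(T \right)} = \frac{T}{T} = 1$)
$\left(-7259 - -17201\right) + G{\left(-32 \right)} = \left(-7259 - -17201\right) + 1 = \left(-7259 + 17201\right) + 1 = 9942 + 1 = 9943$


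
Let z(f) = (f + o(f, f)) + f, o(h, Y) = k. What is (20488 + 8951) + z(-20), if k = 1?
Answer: 29400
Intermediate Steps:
o(h, Y) = 1
z(f) = 1 + 2*f (z(f) = (f + 1) + f = (1 + f) + f = 1 + 2*f)
(20488 + 8951) + z(-20) = (20488 + 8951) + (1 + 2*(-20)) = 29439 + (1 - 40) = 29439 - 39 = 29400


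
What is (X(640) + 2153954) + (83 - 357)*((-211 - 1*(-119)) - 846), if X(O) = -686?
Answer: 2410280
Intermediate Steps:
(X(640) + 2153954) + (83 - 357)*((-211 - 1*(-119)) - 846) = (-686 + 2153954) + (83 - 357)*((-211 - 1*(-119)) - 846) = 2153268 - 274*((-211 + 119) - 846) = 2153268 - 274*(-92 - 846) = 2153268 - 274*(-938) = 2153268 + 257012 = 2410280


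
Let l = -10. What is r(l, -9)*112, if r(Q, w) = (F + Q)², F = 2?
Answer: 7168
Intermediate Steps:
r(Q, w) = (2 + Q)²
r(l, -9)*112 = (2 - 10)²*112 = (-8)²*112 = 64*112 = 7168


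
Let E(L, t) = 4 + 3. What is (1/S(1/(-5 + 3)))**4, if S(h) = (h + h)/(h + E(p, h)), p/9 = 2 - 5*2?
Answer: 28561/16 ≈ 1785.1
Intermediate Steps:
p = -72 (p = 9*(2 - 5*2) = 9*(2 - 10) = 9*(-8) = -72)
E(L, t) = 7
S(h) = 2*h/(7 + h) (S(h) = (h + h)/(h + 7) = (2*h)/(7 + h) = 2*h/(7 + h))
(1/S(1/(-5 + 3)))**4 = (1/(2/((-5 + 3)*(7 + 1/(-5 + 3)))))**4 = (1/(2/(-2*(7 + 1/(-2)))))**4 = (1/(2*(-1/2)/(7 - 1/2)))**4 = (1/(2*(-1/2)/(13/2)))**4 = (1/(2*(-1/2)*(2/13)))**4 = (1/(-2/13))**4 = (-13/2)**4 = 28561/16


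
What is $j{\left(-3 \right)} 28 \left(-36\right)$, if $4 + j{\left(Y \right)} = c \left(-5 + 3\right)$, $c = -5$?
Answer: $-6048$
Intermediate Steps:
$j{\left(Y \right)} = 6$ ($j{\left(Y \right)} = -4 - 5 \left(-5 + 3\right) = -4 - -10 = -4 + 10 = 6$)
$j{\left(-3 \right)} 28 \left(-36\right) = 6 \cdot 28 \left(-36\right) = 168 \left(-36\right) = -6048$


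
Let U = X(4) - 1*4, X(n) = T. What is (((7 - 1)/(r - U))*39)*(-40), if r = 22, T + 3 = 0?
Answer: -9360/29 ≈ -322.76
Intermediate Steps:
T = -3 (T = -3 + 0 = -3)
X(n) = -3
U = -7 (U = -3 - 1*4 = -3 - 4 = -7)
(((7 - 1)/(r - U))*39)*(-40) = (((7 - 1)/(22 - 1*(-7)))*39)*(-40) = ((6/(22 + 7))*39)*(-40) = ((6/29)*39)*(-40) = (234/29)*(-40) = -9360/29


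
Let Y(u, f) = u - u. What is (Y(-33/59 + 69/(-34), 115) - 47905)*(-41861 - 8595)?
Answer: 2417094680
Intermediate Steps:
Y(u, f) = 0
(Y(-33/59 + 69/(-34), 115) - 47905)*(-41861 - 8595) = (0 - 47905)*(-41861 - 8595) = -47905*(-50456) = 2417094680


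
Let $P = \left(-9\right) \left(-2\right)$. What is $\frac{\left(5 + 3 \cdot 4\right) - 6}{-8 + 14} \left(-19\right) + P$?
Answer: $- \frac{101}{6} \approx -16.833$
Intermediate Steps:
$P = 18$
$\frac{\left(5 + 3 \cdot 4\right) - 6}{-8 + 14} \left(-19\right) + P = \frac{\left(5 + 3 \cdot 4\right) - 6}{-8 + 14} \left(-19\right) + 18 = \frac{\left(5 + 12\right) - 6}{6} \left(-19\right) + 18 = \left(17 - 6\right) \frac{1}{6} \left(-19\right) + 18 = 11 \cdot \frac{1}{6} \left(-19\right) + 18 = \frac{11}{6} \left(-19\right) + 18 = - \frac{209}{6} + 18 = - \frac{101}{6}$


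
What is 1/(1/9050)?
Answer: 9050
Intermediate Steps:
1/(1/9050) = 9050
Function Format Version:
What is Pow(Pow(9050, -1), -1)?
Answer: 9050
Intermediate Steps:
Pow(Pow(9050, -1), -1) = Pow(Rational(1, 9050), -1) = 9050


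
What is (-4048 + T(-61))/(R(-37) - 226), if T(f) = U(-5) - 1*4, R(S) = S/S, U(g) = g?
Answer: 4057/225 ≈ 18.031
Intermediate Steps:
R(S) = 1
T(f) = -9 (T(f) = -5 - 1*4 = -5 - 4 = -9)
(-4048 + T(-61))/(R(-37) - 226) = (-4048 - 9)/(1 - 226) = -4057/(-225) = -4057*(-1/225) = 4057/225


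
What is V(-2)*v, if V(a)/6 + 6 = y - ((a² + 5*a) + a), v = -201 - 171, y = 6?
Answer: -17856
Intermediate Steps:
v = -372
V(a) = -36*a - 6*a² (V(a) = -36 + 6*(6 - ((a² + 5*a) + a)) = -36 + 6*(6 - (a² + 6*a)) = -36 + 6*(6 + (-a² - 6*a)) = -36 + 6*(6 - a² - 6*a) = -36 + (36 - 36*a - 6*a²) = -36*a - 6*a²)
V(-2)*v = (6*(-2)*(-6 - 1*(-2)))*(-372) = (6*(-2)*(-6 + 2))*(-372) = (6*(-2)*(-4))*(-372) = 48*(-372) = -17856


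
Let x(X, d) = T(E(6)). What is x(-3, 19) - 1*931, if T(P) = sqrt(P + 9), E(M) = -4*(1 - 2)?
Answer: -931 + sqrt(13) ≈ -927.39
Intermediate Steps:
E(M) = 4 (E(M) = -4*(-1) = 4)
T(P) = sqrt(9 + P)
x(X, d) = sqrt(13) (x(X, d) = sqrt(9 + 4) = sqrt(13))
x(-3, 19) - 1*931 = sqrt(13) - 1*931 = sqrt(13) - 931 = -931 + sqrt(13)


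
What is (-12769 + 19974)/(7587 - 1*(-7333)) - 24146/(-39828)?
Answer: 32360953/29711688 ≈ 1.0892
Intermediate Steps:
(-12769 + 19974)/(7587 - 1*(-7333)) - 24146/(-39828) = 7205/(7587 + 7333) - 24146*(-1/39828) = 7205/14920 + 12073/19914 = 7205*(1/14920) + 12073/19914 = 1441/2984 + 12073/19914 = 32360953/29711688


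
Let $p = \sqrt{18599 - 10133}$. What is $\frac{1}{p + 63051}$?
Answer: $\frac{21017}{1325140045} - \frac{\sqrt{8466}}{3975420135} \approx 1.5837 \cdot 10^{-5}$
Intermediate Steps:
$p = \sqrt{8466} \approx 92.011$
$\frac{1}{p + 63051} = \frac{1}{\sqrt{8466} + 63051} = \frac{1}{63051 + \sqrt{8466}}$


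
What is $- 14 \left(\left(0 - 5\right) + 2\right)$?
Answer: $42$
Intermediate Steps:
$- 14 \left(\left(0 - 5\right) + 2\right) = - 14 \left(-5 + 2\right) = \left(-14\right) \left(-3\right) = 42$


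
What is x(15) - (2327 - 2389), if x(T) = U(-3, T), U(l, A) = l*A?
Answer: 17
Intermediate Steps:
U(l, A) = A*l
x(T) = -3*T (x(T) = T*(-3) = -3*T)
x(15) - (2327 - 2389) = -3*15 - (2327 - 2389) = -45 - 1*(-62) = -45 + 62 = 17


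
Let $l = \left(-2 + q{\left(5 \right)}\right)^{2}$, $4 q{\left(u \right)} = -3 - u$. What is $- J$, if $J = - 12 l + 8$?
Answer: $184$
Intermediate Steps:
$q{\left(u \right)} = - \frac{3}{4} - \frac{u}{4}$ ($q{\left(u \right)} = \frac{-3 - u}{4} = - \frac{3}{4} - \frac{u}{4}$)
$l = 16$ ($l = \left(-2 - 2\right)^{2} = \left(-4\right)^{2} = 16$)
$J = -184$ ($J = \left(-12\right) 16 + 8 = -192 + 8 = -184$)
$- J = \left(-1\right) \left(-184\right) = 184$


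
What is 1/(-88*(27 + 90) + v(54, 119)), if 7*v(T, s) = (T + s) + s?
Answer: -7/71780 ≈ -9.7520e-5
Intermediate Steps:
v(T, s) = T/7 + 2*s/7 (v(T, s) = ((T + s) + s)/7 = (T + 2*s)/7 = T/7 + 2*s/7)
1/(-88*(27 + 90) + v(54, 119)) = 1/(-88*(27 + 90) + ((1/7)*54 + (2/7)*119)) = 1/(-88*117 + (54/7 + 34)) = 1/(-10296 + 292/7) = 1/(-71780/7) = -7/71780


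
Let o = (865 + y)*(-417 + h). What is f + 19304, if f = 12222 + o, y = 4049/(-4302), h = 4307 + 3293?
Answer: 26836135975/4302 ≈ 6.2381e+6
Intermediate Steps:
h = 7600
y = -4049/4302 (y = 4049*(-1/4302) = -4049/4302 ≈ -0.94119)
o = 26700511123/4302 (o = (865 - 4049/4302)*(-417 + 7600) = (3717181/4302)*7183 = 26700511123/4302 ≈ 6.2065e+6)
f = 26753090167/4302 (f = 12222 + 26700511123/4302 = 26753090167/4302 ≈ 6.2188e+6)
f + 19304 = 26753090167/4302 + 19304 = 26836135975/4302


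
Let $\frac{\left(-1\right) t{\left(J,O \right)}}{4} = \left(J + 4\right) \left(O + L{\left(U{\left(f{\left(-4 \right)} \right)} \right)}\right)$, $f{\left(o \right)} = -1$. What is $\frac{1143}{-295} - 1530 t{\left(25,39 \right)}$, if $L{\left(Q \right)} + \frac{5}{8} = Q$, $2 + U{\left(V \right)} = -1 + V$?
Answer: $\frac{1799756982}{295} \approx 6.1009 \cdot 10^{6}$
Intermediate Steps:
$U{\left(V \right)} = -3 + V$ ($U{\left(V \right)} = -2 + \left(-1 + V\right) = -3 + V$)
$L{\left(Q \right)} = - \frac{5}{8} + Q$
$t{\left(J,O \right)} = - 4 \left(4 + J\right) \left(- \frac{37}{8} + O\right)$ ($t{\left(J,O \right)} = - 4 \left(J + 4\right) \left(O - \frac{37}{8}\right) = - 4 \left(4 + J\right) \left(O - \frac{37}{8}\right) = - 4 \left(4 + J\right) \left(- \frac{37}{8} + O\right)$)
$\frac{1143}{-295} - 1530 t{\left(25,39 \right)} = \frac{1143}{-295} - 1530 \left(74 - 624 + \frac{37}{2} \cdot 25 - 100 \cdot 39\right) = 1143 \left(- \frac{1}{295}\right) - 1530 \left(74 - 624 + \frac{925}{2} - 3900\right) = - \frac{1143}{295} - -6100875 = - \frac{1143}{295} + 6100875 = \frac{1799756982}{295}$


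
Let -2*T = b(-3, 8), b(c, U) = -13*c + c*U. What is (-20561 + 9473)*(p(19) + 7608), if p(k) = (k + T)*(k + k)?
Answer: -89202960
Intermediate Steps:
b(c, U) = -13*c + U*c
T = -15/2 (T = -(-3)*(-13 + 8)/2 = -(-3)*(-5)/2 = -½*15 = -15/2 ≈ -7.5000)
p(k) = 2*k*(-15/2 + k) (p(k) = (k - 15/2)*(k + k) = (-15/2 + k)*(2*k) = 2*k*(-15/2 + k))
(-20561 + 9473)*(p(19) + 7608) = (-20561 + 9473)*(19*(-15 + 2*19) + 7608) = -11088*(19*(-15 + 38) + 7608) = -11088*(19*23 + 7608) = -11088*(437 + 7608) = -11088*8045 = -89202960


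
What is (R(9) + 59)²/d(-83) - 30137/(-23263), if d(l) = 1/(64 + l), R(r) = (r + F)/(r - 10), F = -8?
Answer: -1486847771/23263 ≈ -63915.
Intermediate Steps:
R(r) = (-8 + r)/(-10 + r) (R(r) = (r - 8)/(r - 10) = (-8 + r)/(-10 + r))
(R(9) + 59)²/d(-83) - 30137/(-23263) = ((-8 + 9)/(-10 + 9) + 59)²/(1/(64 - 83)) - 30137/(-23263) = (1/(-1) + 59)²/(1/(-19)) - 30137*(-1/23263) = (-1*1 + 59)²/(-1/19) + 30137/23263 = (-1 + 59)²*(-19) + 30137/23263 = 58²*(-19) + 30137/23263 = 3364*(-19) + 30137/23263 = -63916 + 30137/23263 = -1486847771/23263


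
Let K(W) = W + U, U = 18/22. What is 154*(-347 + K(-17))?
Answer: -55930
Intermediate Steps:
U = 9/11 (U = 18*(1/22) = 9/11 ≈ 0.81818)
K(W) = 9/11 + W (K(W) = W + 9/11 = 9/11 + W)
154*(-347 + K(-17)) = 154*(-347 + (9/11 - 17)) = 154*(-347 - 178/11) = 154*(-3995/11) = -55930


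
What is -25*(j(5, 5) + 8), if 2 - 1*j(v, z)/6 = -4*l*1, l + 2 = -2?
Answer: 1900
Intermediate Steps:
l = -4 (l = -2 - 2 = -4)
j(v, z) = -84 (j(v, z) = 12 - 6*(-4*(-4)) = 12 - 96 = -84)
-25*(j(5, 5) + 8) = -25*(-84 + 8) = -25*(-76) = 1900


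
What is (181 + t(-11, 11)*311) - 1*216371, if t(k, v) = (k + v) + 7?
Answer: -214013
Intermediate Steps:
t(k, v) = 7 + k + v
(181 + t(-11, 11)*311) - 1*216371 = (181 + (7 - 11 + 11)*311) - 1*216371 = (181 + 7*311) - 216371 = (181 + 2177) - 216371 = 2358 - 216371 = -214013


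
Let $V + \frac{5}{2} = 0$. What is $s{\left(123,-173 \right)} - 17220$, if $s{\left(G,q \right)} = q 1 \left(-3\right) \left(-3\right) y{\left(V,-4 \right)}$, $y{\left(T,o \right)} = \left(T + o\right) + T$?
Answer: $-3207$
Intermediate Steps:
$V = - \frac{5}{2}$ ($V = - \frac{5}{2} + 0 = - \frac{5}{2} \approx -2.5$)
$y{\left(T,o \right)} = o + 2 T$
$s{\left(G,q \right)} = - 81 q$ ($s{\left(G,q \right)} = q 1 \left(-3\right) \left(-3\right) \left(-4 + 2 \left(- \frac{5}{2}\right)\right) = q \left(-3\right) \left(-3\right) \left(-4 - 5\right) = - 3 q \left(-3\right) \left(-9\right) = 9 q \left(-9\right) = - 81 q$)
$s{\left(123,-173 \right)} - 17220 = \left(-81\right) \left(-173\right) - 17220 = 14013 - 17220 = -3207$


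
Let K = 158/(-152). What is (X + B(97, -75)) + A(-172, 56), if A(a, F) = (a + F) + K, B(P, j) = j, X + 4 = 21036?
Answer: 1583837/76 ≈ 20840.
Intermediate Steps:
X = 21032 (X = -4 + 21036 = 21032)
K = -79/76 (K = 158*(-1/152) = -79/76 ≈ -1.0395)
A(a, F) = -79/76 + F + a (A(a, F) = (a + F) - 79/76 = (F + a) - 79/76 = -79/76 + F + a)
(X + B(97, -75)) + A(-172, 56) = (21032 - 75) + (-79/76 + 56 - 172) = 20957 - 8895/76 = 1583837/76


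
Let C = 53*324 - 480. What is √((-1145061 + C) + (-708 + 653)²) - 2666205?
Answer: -2666205 + 4*I*√70334 ≈ -2.6662e+6 + 1060.8*I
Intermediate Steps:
C = 16692 (C = 17172 - 480 = 16692)
√((-1145061 + C) + (-708 + 653)²) - 2666205 = √((-1145061 + 16692) + (-708 + 653)²) - 2666205 = √(-1128369 + (-55)²) - 2666205 = √(-1128369 + 3025) - 2666205 = √(-1125344) - 2666205 = 4*I*√70334 - 2666205 = -2666205 + 4*I*√70334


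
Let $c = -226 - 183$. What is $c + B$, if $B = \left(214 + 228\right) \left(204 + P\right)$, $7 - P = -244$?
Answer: $200701$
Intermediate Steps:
$P = 251$ ($P = 7 - -244 = 7 + 244 = 251$)
$c = -409$
$B = 201110$ ($B = \left(214 + 228\right) \left(204 + 251\right) = 442 \cdot 455 = 201110$)
$c + B = -409 + 201110 = 200701$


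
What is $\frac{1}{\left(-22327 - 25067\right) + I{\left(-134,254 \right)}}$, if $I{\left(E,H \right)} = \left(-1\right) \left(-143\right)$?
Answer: $- \frac{1}{47251} \approx -2.1164 \cdot 10^{-5}$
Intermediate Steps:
$I{\left(E,H \right)} = 143$
$\frac{1}{\left(-22327 - 25067\right) + I{\left(-134,254 \right)}} = \frac{1}{\left(-22327 - 25067\right) + 143} = \frac{1}{-47394 + 143} = \frac{1}{-47251} = - \frac{1}{47251}$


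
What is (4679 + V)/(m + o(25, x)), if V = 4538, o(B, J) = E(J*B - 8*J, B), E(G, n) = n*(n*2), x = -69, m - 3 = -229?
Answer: 9217/1024 ≈ 9.0010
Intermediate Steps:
m = -226 (m = 3 - 229 = -226)
E(G, n) = 2*n**2 (E(G, n) = n*(2*n) = 2*n**2)
o(B, J) = 2*B**2
(4679 + V)/(m + o(25, x)) = (4679 + 4538)/(-226 + 2*25**2) = 9217/(-226 + 2*625) = 9217/(-226 + 1250) = 9217/1024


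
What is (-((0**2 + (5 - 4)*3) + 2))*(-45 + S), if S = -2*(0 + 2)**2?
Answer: 265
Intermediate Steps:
S = -8 (S = -2*2**2 = -2*4 = -8)
(-((0**2 + (5 - 4)*3) + 2))*(-45 + S) = (-((0**2 + (5 - 4)*3) + 2))*(-45 - 8) = -((0 + 1*3) + 2)*(-53) = -((0 + 3) + 2)*(-53) = -(3 + 2)*(-53) = -1*5*(-53) = -5*(-53) = 265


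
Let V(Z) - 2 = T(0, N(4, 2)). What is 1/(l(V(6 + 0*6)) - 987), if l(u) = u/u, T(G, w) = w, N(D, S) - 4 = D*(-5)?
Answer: -1/986 ≈ -0.0010142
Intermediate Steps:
N(D, S) = 4 - 5*D (N(D, S) = 4 + D*(-5) = 4 - 5*D)
V(Z) = -14 (V(Z) = 2 + (4 - 5*4) = 2 + (4 - 20) = 2 - 16 = -14)
l(u) = 1
1/(l(V(6 + 0*6)) - 987) = 1/(1 - 987) = 1/(-986) = -1/986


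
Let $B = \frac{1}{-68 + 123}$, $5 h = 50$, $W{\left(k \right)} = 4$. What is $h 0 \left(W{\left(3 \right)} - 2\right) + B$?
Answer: $\frac{1}{55} \approx 0.018182$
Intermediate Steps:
$h = 10$ ($h = \frac{1}{5} \cdot 50 = 10$)
$B = \frac{1}{55} \approx 0.018182$
$h 0 \left(W{\left(3 \right)} - 2\right) + B = 10 \cdot 0 \left(4 - 2\right) + \frac{1}{55} = 10 \cdot 0 \cdot 2 + \frac{1}{55} = 10 \cdot 0 + \frac{1}{55} = 0 + \frac{1}{55} = \frac{1}{55}$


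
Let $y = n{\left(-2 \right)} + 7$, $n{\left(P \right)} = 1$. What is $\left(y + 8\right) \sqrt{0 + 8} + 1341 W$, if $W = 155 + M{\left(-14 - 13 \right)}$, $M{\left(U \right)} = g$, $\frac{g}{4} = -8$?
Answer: $164943 + 32 \sqrt{2} \approx 1.6499 \cdot 10^{5}$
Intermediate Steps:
$g = -32$ ($g = 4 \left(-8\right) = -32$)
$M{\left(U \right)} = -32$
$y = 8$ ($y = 1 + 7 = 8$)
$W = 123$ ($W = 155 - 32 = 123$)
$\left(y + 8\right) \sqrt{0 + 8} + 1341 W = \left(8 + 8\right) \sqrt{0 + 8} + 1341 \cdot 123 = 16 \sqrt{8} + 164943 = 16 \cdot 2 \sqrt{2} + 164943 = 32 \sqrt{2} + 164943 = 164943 + 32 \sqrt{2}$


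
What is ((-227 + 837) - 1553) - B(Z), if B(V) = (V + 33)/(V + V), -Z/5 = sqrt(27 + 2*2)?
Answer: -1887/2 + 33*sqrt(31)/310 ≈ -942.91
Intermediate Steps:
Z = -5*sqrt(31) (Z = -5*sqrt(27 + 2*2) = -5*sqrt(27 + 4) = -5*sqrt(31) ≈ -27.839)
B(V) = (33 + V)/(2*V) (B(V) = (33 + V)/((2*V)) = (33 + V)*(1/(2*V)) = (33 + V)/(2*V))
((-227 + 837) - 1553) - B(Z) = ((-227 + 837) - 1553) - (33 - 5*sqrt(31))/(2*((-5*sqrt(31)))) = (610 - 1553) - (-sqrt(31)/155)*(33 - 5*sqrt(31))/2 = -943 - (-1)*sqrt(31)*(33 - 5*sqrt(31))/310 = -943 + sqrt(31)*(33 - 5*sqrt(31))/310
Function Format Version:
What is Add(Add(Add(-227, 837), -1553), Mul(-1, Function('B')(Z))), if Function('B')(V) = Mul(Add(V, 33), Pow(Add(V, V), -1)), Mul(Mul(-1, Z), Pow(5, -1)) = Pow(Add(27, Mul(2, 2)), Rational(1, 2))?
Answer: Add(Rational(-1887, 2), Mul(Rational(33, 310), Pow(31, Rational(1, 2)))) ≈ -942.91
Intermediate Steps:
Z = Mul(-5, Pow(31, Rational(1, 2))) (Z = Mul(-5, Pow(Add(27, Mul(2, 2)), Rational(1, 2))) = Mul(-5, Pow(Add(27, 4), Rational(1, 2))) = Mul(-5, Pow(31, Rational(1, 2))) ≈ -27.839)
Function('B')(V) = Mul(Rational(1, 2), Pow(V, -1), Add(33, V)) (Function('B')(V) = Mul(Add(33, V), Pow(Mul(2, V), -1)) = Mul(Add(33, V), Mul(Rational(1, 2), Pow(V, -1))) = Mul(Rational(1, 2), Pow(V, -1), Add(33, V)))
Add(Add(Add(-227, 837), -1553), Mul(-1, Function('B')(Z))) = Add(Add(Add(-227, 837), -1553), Mul(-1, Mul(Rational(1, 2), Pow(Mul(-5, Pow(31, Rational(1, 2))), -1), Add(33, Mul(-5, Pow(31, Rational(1, 2))))))) = Add(Add(610, -1553), Mul(-1, Mul(Rational(1, 2), Mul(Rational(-1, 155), Pow(31, Rational(1, 2))), Add(33, Mul(-5, Pow(31, Rational(1, 2))))))) = Add(-943, Mul(-1, Mul(Rational(-1, 310), Pow(31, Rational(1, 2)), Add(33, Mul(-5, Pow(31, Rational(1, 2))))))) = Add(-943, Mul(Rational(1, 310), Pow(31, Rational(1, 2)), Add(33, Mul(-5, Pow(31, Rational(1, 2))))))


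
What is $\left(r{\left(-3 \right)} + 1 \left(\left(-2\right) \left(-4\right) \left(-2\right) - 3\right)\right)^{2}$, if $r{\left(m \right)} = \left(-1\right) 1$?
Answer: $400$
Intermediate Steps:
$r{\left(m \right)} = -1$
$\left(r{\left(-3 \right)} + 1 \left(\left(-2\right) \left(-4\right) \left(-2\right) - 3\right)\right)^{2} = \left(-1 + 1 \left(\left(-2\right) \left(-4\right) \left(-2\right) - 3\right)\right)^{2} = \left(-1 + 1 \left(8 \left(-2\right) - 3\right)\right)^{2} = \left(-1 + 1 \left(-16 - 3\right)\right)^{2} = \left(-1 + 1 \left(-19\right)\right)^{2} = \left(-1 - 19\right)^{2} = \left(-20\right)^{2} = 400$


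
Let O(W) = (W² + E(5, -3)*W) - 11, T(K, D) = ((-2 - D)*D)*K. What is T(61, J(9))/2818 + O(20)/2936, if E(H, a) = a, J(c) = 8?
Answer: -6700279/4136824 ≈ -1.6197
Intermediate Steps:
T(K, D) = D*K*(-2 - D) (T(K, D) = (D*(-2 - D))*K = D*K*(-2 - D))
O(W) = -11 + W² - 3*W (O(W) = (W² - 3*W) - 11 = -11 + W² - 3*W)
T(61, J(9))/2818 + O(20)/2936 = -1*8*61*(2 + 8)/2818 + (-11 + 20² - 3*20)/2936 = -1*8*61*10*(1/2818) + (-11 + 400 - 60)*(1/2936) = -4880*1/2818 + 329*(1/2936) = -2440/1409 + 329/2936 = -6700279/4136824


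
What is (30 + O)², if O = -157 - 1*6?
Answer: 17689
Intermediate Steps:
O = -163 (O = -157 - 6 = -163)
(30 + O)² = (30 - 163)² = (-133)² = 17689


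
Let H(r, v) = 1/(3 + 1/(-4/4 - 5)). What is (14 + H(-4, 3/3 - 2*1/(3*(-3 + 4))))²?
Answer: 59536/289 ≈ 206.01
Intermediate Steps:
H(r, v) = 6/17 (H(r, v) = 1/(3 + 1/(-4*¼ - 5)) = 1/(3 + 1/(-1 - 5)) = 1/(3 + 1/(-6)) = 1/(3 - ⅙) = 1/(17/6) = 6/17)
(14 + H(-4, 3/3 - 2*1/(3*(-3 + 4))))² = (14 + 6/17)² = (244/17)² = 59536/289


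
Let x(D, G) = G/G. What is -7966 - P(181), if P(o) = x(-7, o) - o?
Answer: -7786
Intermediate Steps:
x(D, G) = 1
P(o) = 1 - o
-7966 - P(181) = -7966 - (1 - 1*181) = -7966 - (1 - 181) = -7966 - 1*(-180) = -7966 + 180 = -7786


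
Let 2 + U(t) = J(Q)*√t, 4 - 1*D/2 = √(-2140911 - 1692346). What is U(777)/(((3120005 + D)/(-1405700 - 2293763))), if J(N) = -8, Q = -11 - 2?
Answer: 23084745306038/9734496453197 + 92338981224152*√777/9734496453197 + 14797852*I*√3833257/9734496453197 + 59191408*I*√2978440689/9734496453197 ≈ 266.78 + 0.33482*I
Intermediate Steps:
Q = -13
D = 8 - 2*I*√3833257 (D = 8 - 2*√(-2140911 - 1692346) = 8 - 2*I*√3833257 ≈ 8.0 - 3915.7*I)
U(t) = -2 - 8*√t
U(777)/(((3120005 + D)/(-1405700 - 2293763))) = (-2 - 8*√777)/(((3120005 + (8 - 2*I*√3833257))/(-1405700 - 2293763))) = (-2 - 8*√777)/(((3120013 - 2*I*√3833257)/(-3699463))) = (-2 - 8*√777)/(((3120013 - 2*I*√3833257)*(-1/3699463))) = (-2 - 8*√777)/(-3120013/3699463 + 2*I*√3833257/3699463)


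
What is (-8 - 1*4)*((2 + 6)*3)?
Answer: -288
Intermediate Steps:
(-8 - 1*4)*((2 + 6)*3) = (-8 - 4)*(8*3) = -12*24 = -288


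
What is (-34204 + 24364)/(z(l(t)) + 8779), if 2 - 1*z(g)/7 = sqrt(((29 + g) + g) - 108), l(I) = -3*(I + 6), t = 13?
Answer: -43261560/38663153 - 34440*I*sqrt(193)/38663153 ≈ -1.1189 - 0.012375*I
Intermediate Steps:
l(I) = -18 - 3*I (l(I) = -3*(6 + I) = -18 - 3*I)
z(g) = 14 - 7*sqrt(-79 + 2*g) (z(g) = 14 - 7*sqrt(((29 + g) + g) - 108) = 14 - 7*sqrt((29 + 2*g) - 108) = 14 - 7*sqrt(-79 + 2*g))
(-34204 + 24364)/(z(l(t)) + 8779) = (-34204 + 24364)/((14 - 7*sqrt(-79 + 2*(-18 - 3*13))) + 8779) = -9840/((14 - 7*sqrt(-79 + 2*(-18 - 39))) + 8779) = -9840/((14 - 7*sqrt(-79 + 2*(-57))) + 8779) = -9840/((14 - 7*sqrt(-79 - 114)) + 8779) = -9840/((14 - 7*I*sqrt(193)) + 8779) = -9840/(8793 - 7*I*sqrt(193))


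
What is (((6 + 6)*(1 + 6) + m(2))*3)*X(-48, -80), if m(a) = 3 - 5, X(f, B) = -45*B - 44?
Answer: 874776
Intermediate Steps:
X(f, B) = -44 - 45*B
m(a) = -2
(((6 + 6)*(1 + 6) + m(2))*3)*X(-48, -80) = (((6 + 6)*(1 + 6) - 2)*3)*(-44 - 45*(-80)) = ((12*7 - 2)*3)*(-44 + 3600) = ((84 - 2)*3)*3556 = (82*3)*3556 = 246*3556 = 874776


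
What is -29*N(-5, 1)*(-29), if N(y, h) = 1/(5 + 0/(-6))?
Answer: 841/5 ≈ 168.20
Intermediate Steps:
N(y, h) = ⅕ (N(y, h) = 1/(5 + 0*(-⅙)) = 1/(5 + 0) = 1/5 = ⅕)
-29*N(-5, 1)*(-29) = -29*⅕*(-29) = -29/5*(-29) = 841/5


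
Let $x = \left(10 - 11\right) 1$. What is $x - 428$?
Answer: $-429$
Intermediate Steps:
$x = -1$ ($x = \left(-1\right) 1 = -1$)
$x - 428 = -1 - 428 = -429$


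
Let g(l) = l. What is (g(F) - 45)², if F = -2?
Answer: 2209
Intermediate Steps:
(g(F) - 45)² = (-2 - 45)² = (-47)² = 2209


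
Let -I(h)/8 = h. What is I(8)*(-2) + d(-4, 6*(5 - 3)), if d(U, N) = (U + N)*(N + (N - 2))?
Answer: 304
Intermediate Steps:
I(h) = -8*h
d(U, N) = (-2 + 2*N)*(N + U) (d(U, N) = (N + U)*(N + (-2 + N)) = (N + U)*(-2 + 2*N) = (-2 + 2*N)*(N + U))
I(8)*(-2) + d(-4, 6*(5 - 3)) = -8*8*(-2) + (-12*(5 - 3) - 2*(-4) + 2*(6*(5 - 3))² + 2*(6*(5 - 3))*(-4)) = -64*(-2) + (-12*2 + 8 + 2*(6*2)² + 2*(6*2)*(-4)) = 128 + (-2*12 + 8 + 2*12² + 2*12*(-4)) = 128 + (-24 + 8 + 2*144 - 96) = 128 + (-24 + 8 + 288 - 96) = 128 + 176 = 304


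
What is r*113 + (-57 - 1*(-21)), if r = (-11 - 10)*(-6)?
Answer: 14202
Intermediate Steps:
r = 126 (r = -21*(-6) = 126)
r*113 + (-57 - 1*(-21)) = 126*113 + (-57 - 1*(-21)) = 14238 + (-57 + 21) = 14238 - 36 = 14202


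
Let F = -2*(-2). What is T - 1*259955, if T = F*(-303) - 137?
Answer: -261304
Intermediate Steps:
F = 4
T = -1349 (T = 4*(-303) - 137 = -1212 - 137 = -1349)
T - 1*259955 = -1349 - 1*259955 = -1349 - 259955 = -261304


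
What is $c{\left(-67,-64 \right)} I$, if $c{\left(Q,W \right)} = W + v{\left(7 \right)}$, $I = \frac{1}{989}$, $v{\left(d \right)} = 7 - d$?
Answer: $- \frac{64}{989} \approx -0.064712$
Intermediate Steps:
$I = \frac{1}{989} \approx 0.0010111$
$c{\left(Q,W \right)} = W$ ($c{\left(Q,W \right)} = W + \left(7 - 7\right) = W + 0 = W$)
$c{\left(-67,-64 \right)} I = \left(-64\right) \frac{1}{989} = - \frac{64}{989}$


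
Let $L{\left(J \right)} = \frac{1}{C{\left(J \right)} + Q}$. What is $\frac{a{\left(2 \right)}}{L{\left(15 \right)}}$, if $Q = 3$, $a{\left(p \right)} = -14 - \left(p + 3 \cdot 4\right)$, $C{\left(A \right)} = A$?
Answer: $-504$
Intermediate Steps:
$a{\left(p \right)} = -26 - p$ ($a{\left(p \right)} = -14 - \left(p + 12\right) = -14 - \left(12 + p\right) = -26 - p$)
$L{\left(J \right)} = \frac{1}{3 + J}$ ($L{\left(J \right)} = \frac{1}{J + 3} = \frac{1}{3 + J}$)
$\frac{a{\left(2 \right)}}{L{\left(15 \right)}} = \frac{-26 - 2}{\frac{1}{3 + 15}} = \frac{-26 - 2}{\frac{1}{18}} = - 28 \frac{1}{\frac{1}{18}} = \left(-28\right) 18 = -504$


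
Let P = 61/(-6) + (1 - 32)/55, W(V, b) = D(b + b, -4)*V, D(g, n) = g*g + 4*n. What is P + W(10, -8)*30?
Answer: 23756459/330 ≈ 71989.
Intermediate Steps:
D(g, n) = g**2 + 4*n
W(V, b) = V*(-16 + 4*b**2) (W(V, b) = ((b + b)**2 + 4*(-4))*V = ((2*b)**2 - 16)*V = (4*b**2 - 16)*V = (-16 + 4*b**2)*V = V*(-16 + 4*b**2))
P = -3541/330 (P = 61*(-1/6) - 31*1/55 = -61/6 - 31/55 = -3541/330 ≈ -10.730)
P + W(10, -8)*30 = -3541/330 + (4*10*(-4 + (-8)**2))*30 = -3541/330 + (4*10*(-4 + 64))*30 = -3541/330 + (4*10*60)*30 = -3541/330 + 2400*30 = -3541/330 + 72000 = 23756459/330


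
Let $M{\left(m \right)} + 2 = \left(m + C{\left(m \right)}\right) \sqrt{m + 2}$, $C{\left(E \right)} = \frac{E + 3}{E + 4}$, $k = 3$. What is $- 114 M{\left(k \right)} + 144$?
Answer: $372 - \frac{3078 \sqrt{5}}{7} \approx -611.23$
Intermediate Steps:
$C{\left(E \right)} = \frac{3 + E}{4 + E}$
$M{\left(m \right)} = -2 + \sqrt{2 + m} \left(m + \frac{3 + m}{4 + m}\right)$ ($M{\left(m \right)} = -2 + \left(m + \frac{3 + m}{4 + m}\right) \sqrt{m + 2} = -2 + \left(m + \frac{3 + m}{4 + m}\right) \sqrt{2 + m} = -2 + \sqrt{2 + m} \left(m + \frac{3 + m}{4 + m}\right)$)
$- 114 M{\left(k \right)} + 144 = - 114 \frac{\sqrt{2 + 3} \left(3 + 3\right) + \left(-2 + 3 \sqrt{2 + 3}\right) \left(4 + 3\right)}{4 + 3} + 144 = - 114 \frac{\sqrt{5} \cdot 6 + \left(-2 + 3 \sqrt{5}\right) 7}{7} + 144 = - 114 \frac{6 \sqrt{5} - \left(14 - 21 \sqrt{5}\right)}{7} + 144 = - 114 \frac{-14 + 27 \sqrt{5}}{7} + 144 = - 114 \left(-2 + \frac{27 \sqrt{5}}{7}\right) + 144 = \left(228 - \frac{3078 \sqrt{5}}{7}\right) + 144 = 372 - \frac{3078 \sqrt{5}}{7}$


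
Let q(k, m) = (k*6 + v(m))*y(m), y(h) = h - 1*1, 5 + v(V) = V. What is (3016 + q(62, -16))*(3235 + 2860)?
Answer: -17986345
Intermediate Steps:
v(V) = -5 + V
y(h) = -1 + h (y(h) = h - 1 = -1 + h)
q(k, m) = (-1 + m)*(-5 + m + 6*k) (q(k, m) = (k*6 + (-5 + m))*(-1 + m) = (6*k + (-5 + m))*(-1 + m) = (-5 + m + 6*k)*(-1 + m) = (-1 + m)*(-5 + m + 6*k))
(3016 + q(62, -16))*(3235 + 2860) = (3016 + (-1 - 16)*(-5 - 16 + 6*62))*(3235 + 2860) = (3016 - 17*(-5 - 16 + 372))*6095 = (3016 - 17*351)*6095 = (3016 - 5967)*6095 = -2951*6095 = -17986345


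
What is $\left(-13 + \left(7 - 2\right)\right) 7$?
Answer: $-56$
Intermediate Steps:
$\left(-13 + \left(7 - 2\right)\right) 7 = \left(-13 + 5\right) 7 = \left(-8\right) 7 = -56$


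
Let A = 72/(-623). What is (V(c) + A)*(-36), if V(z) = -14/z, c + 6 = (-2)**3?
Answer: -19836/623 ≈ -31.839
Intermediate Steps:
c = -14 (c = -6 + (-2)**3 = -6 - 8 = -14)
A = -72/623 (A = 72*(-1/623) = -72/623 ≈ -0.11557)
(V(c) + A)*(-36) = (-14/(-14) - 72/623)*(-36) = (-14*(-1/14) - 72/623)*(-36) = (1 - 72/623)*(-36) = (551/623)*(-36) = -19836/623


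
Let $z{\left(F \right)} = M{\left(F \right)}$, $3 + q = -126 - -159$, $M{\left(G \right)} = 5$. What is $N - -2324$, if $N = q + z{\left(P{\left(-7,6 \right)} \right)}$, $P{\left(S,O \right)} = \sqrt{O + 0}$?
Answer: $2359$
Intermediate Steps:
$P{\left(S,O \right)} = \sqrt{O}$
$q = 30$ ($q = -3 - -33 = -3 + \left(-126 + 159\right) = -3 + 33 = 30$)
$z{\left(F \right)} = 5$
$N = 35$ ($N = 30 + 5 = 35$)
$N - -2324 = 35 - -2324 = 35 + 2324 = 2359$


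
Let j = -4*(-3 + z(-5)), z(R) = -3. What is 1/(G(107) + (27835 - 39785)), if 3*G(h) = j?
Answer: -1/11942 ≈ -8.3738e-5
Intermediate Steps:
j = 24 (j = -4*(-3 - 3) = -4*(-6) = 24)
G(h) = 8 (G(h) = (⅓)*24 = 8)
1/(G(107) + (27835 - 39785)) = 1/(8 + (27835 - 39785)) = 1/(8 - 11950) = 1/(-11942) = -1/11942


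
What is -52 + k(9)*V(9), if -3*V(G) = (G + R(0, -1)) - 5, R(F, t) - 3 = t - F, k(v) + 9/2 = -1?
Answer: -41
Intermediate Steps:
k(v) = -11/2 (k(v) = -9/2 - 1 = -11/2)
R(F, t) = 3 + t - F (R(F, t) = 3 + (t - F) = 3 + t - F)
V(G) = 1 - G/3 (V(G) = -((G + (3 - 1 - 1*0)) - 5)/3 = -((G + (3 - 1 + 0)) - 5)/3 = -((G + 2) - 5)/3 = -((2 + G) - 5)/3 = -(-3 + G)/3 = 1 - G/3)
-52 + k(9)*V(9) = -52 - 11*(1 - 1/3*9)/2 = -52 - 11*(1 - 3)/2 = -52 - 11/2*(-2) = -52 + 11 = -41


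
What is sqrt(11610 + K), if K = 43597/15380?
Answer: sqrt(686737751465)/7690 ≈ 107.76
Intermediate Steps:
K = 43597/15380 (K = 43597*(1/15380) = 43597/15380 ≈ 2.8347)
sqrt(11610 + K) = sqrt(11610 + 43597/15380) = sqrt(178605397/15380) = sqrt(686737751465)/7690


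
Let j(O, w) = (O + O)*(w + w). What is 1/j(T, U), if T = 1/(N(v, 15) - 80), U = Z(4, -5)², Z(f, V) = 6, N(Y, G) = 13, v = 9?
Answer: -67/144 ≈ -0.46528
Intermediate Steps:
U = 36 (U = 6² = 36)
T = -1/67 (T = 1/(13 - 80) = 1/(-67) = -1/67 ≈ -0.014925)
j(O, w) = 4*O*w (j(O, w) = (2*O)*(2*w) = 4*O*w)
1/j(T, U) = 1/(4*(-1/67)*36) = 1/(-144/67) = -67/144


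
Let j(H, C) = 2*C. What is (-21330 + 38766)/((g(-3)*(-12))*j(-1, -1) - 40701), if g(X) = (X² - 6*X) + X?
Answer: -5812/13375 ≈ -0.43454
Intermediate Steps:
g(X) = X² - 5*X
(-21330 + 38766)/((g(-3)*(-12))*j(-1, -1) - 40701) = (-21330 + 38766)/((-3*(-5 - 3)*(-12))*(2*(-1)) - 40701) = 17436/((-3*(-8)*(-12))*(-2) - 40701) = 17436/((24*(-12))*(-2) - 40701) = 17436/(-288*(-2) - 40701) = 17436/(576 - 40701) = 17436/(-40125) = 17436*(-1/40125) = -5812/13375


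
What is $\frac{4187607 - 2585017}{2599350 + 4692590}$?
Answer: $\frac{160259}{729194} \approx 0.21978$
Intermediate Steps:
$\frac{4187607 - 2585017}{2599350 + 4692590} = \frac{1602590}{7291940} = 1602590 \cdot \frac{1}{7291940} = \frac{160259}{729194}$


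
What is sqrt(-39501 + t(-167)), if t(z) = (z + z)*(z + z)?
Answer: sqrt(72055) ≈ 268.43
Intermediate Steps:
t(z) = 4*z**2 (t(z) = (2*z)*(2*z) = 4*z**2)
sqrt(-39501 + t(-167)) = sqrt(-39501 + 4*(-167)**2) = sqrt(-39501 + 4*27889) = sqrt(-39501 + 111556) = sqrt(72055)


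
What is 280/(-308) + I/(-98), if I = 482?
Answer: -3141/539 ≈ -5.8275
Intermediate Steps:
280/(-308) + I/(-98) = 280/(-308) + 482/(-98) = 280*(-1/308) + 482*(-1/98) = -10/11 - 241/49 = -3141/539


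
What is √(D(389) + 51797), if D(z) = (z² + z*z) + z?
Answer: 2*√88707 ≈ 595.67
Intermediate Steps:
D(z) = z + 2*z² (D(z) = (z² + z²) + z = 2*z² + z = z + 2*z²)
√(D(389) + 51797) = √(389*(1 + 2*389) + 51797) = √(389*(1 + 778) + 51797) = √(389*779 + 51797) = √(303031 + 51797) = √354828 = 2*√88707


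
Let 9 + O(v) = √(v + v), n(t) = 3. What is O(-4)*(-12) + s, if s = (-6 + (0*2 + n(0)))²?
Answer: 117 - 24*I*√2 ≈ 117.0 - 33.941*I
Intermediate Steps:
O(v) = -9 + √2*√v (O(v) = -9 + √(v + v) = -9 + √(2*v) = -9 + √2*√v)
s = 9 (s = (-6 + (0*2 + 3))² = (-6 + (0 + 3))² = (-6 + 3)² = (-3)² = 9)
O(-4)*(-12) + s = (-9 + √2*√(-4))*(-12) + 9 = (-9 + √2*(2*I))*(-12) + 9 = (-9 + 2*I*√2)*(-12) + 9 = (108 - 24*I*√2) + 9 = 117 - 24*I*√2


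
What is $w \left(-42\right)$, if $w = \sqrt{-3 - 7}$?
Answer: $- 42 i \sqrt{10} \approx - 132.82 i$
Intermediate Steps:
$w = i \sqrt{10}$ ($w = \sqrt{-10} = i \sqrt{10} \approx 3.1623 i$)
$w \left(-42\right) = i \sqrt{10} \left(-42\right) = - 42 i \sqrt{10}$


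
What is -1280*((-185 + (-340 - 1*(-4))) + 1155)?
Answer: -811520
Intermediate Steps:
-1280*((-185 + (-340 - 1*(-4))) + 1155) = -1280*((-185 + (-340 + 4)) + 1155) = -1280*((-185 - 336) + 1155) = -1280*(-521 + 1155) = -1280*634 = -811520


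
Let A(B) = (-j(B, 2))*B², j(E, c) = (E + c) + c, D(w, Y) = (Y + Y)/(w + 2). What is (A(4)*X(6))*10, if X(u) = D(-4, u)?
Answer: 7680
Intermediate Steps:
D(w, Y) = 2*Y/(2 + w) (D(w, Y) = (2*Y)/(2 + w) = 2*Y/(2 + w))
j(E, c) = E + 2*c
X(u) = -u (X(u) = 2*u/(2 - 4) = 2*u/(-2) = 2*u*(-½) = -u)
A(B) = B²*(-4 - B) (A(B) = (-(B + 2*2))*B² = (-(B + 4))*B² = (-(4 + B))*B² = (-4 - B)*B² = B²*(-4 - B))
(A(4)*X(6))*10 = ((4²*(-4 - 1*4))*(-1*6))*10 = ((16*(-4 - 4))*(-6))*10 = ((16*(-8))*(-6))*10 = -128*(-6)*10 = 768*10 = 7680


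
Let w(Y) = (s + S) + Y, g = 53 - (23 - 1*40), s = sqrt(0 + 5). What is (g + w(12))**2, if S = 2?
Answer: (84 + sqrt(5))**2 ≈ 7436.7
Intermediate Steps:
s = sqrt(5) ≈ 2.2361
g = 70 (g = 53 - (23 - 40) = 53 - 1*(-17) = 53 + 17 = 70)
w(Y) = 2 + Y + sqrt(5) (w(Y) = (sqrt(5) + 2) + Y = (2 + sqrt(5)) + Y = 2 + Y + sqrt(5))
(g + w(12))**2 = (70 + (2 + 12 + sqrt(5)))**2 = (70 + (14 + sqrt(5)))**2 = (84 + sqrt(5))**2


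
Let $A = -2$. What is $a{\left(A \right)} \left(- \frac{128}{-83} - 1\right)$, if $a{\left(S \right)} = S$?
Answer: $- \frac{90}{83} \approx -1.0843$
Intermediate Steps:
$a{\left(A \right)} \left(- \frac{128}{-83} - 1\right) = - 2 \left(- \frac{128}{-83} - 1\right) = - 2 \left(\left(-128\right) \left(- \frac{1}{83}\right) - 1\right) = - 2 \left(\frac{128}{83} - 1\right) = \left(-2\right) \frac{45}{83} = - \frac{90}{83}$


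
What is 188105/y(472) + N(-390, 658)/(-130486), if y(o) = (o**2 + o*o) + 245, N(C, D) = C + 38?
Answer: 12350997603/29086177559 ≈ 0.42463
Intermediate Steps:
N(C, D) = 38 + C
y(o) = 245 + 2*o**2 (y(o) = (o**2 + o**2) + 245 = 2*o**2 + 245 = 245 + 2*o**2)
188105/y(472) + N(-390, 658)/(-130486) = 188105/(245 + 2*472**2) + (38 - 390)/(-130486) = 188105/(245 + 2*222784) - 352*(-1/130486) = 188105/(245 + 445568) + 176/65243 = 188105/445813 + 176/65243 = 12350997603/29086177559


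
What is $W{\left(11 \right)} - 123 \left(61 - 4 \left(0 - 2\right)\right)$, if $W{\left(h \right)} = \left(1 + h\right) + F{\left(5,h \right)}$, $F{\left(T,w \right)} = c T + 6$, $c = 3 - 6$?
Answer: $-8484$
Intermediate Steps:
$c = -3$ ($c = 3 - 6 = -3$)
$F{\left(T,w \right)} = 6 - 3 T$ ($F{\left(T,w \right)} = - 3 T + 6 = 6 - 3 T$)
$W{\left(h \right)} = -8 + h$ ($W{\left(h \right)} = \left(1 + h\right) + \left(6 - 15\right) = \left(1 + h\right) - 9 = -8 + h$)
$W{\left(11 \right)} - 123 \left(61 - 4 \left(0 - 2\right)\right) = \left(-8 + 11\right) - 123 \left(61 - 4 \left(0 - 2\right)\right) = 3 - 123 \left(61 - -8\right) = 3 - 123 \left(61 + 8\right) = 3 - 8487 = -8484$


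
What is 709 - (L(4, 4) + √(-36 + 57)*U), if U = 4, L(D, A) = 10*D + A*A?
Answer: 653 - 4*√21 ≈ 634.67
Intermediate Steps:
L(D, A) = A² + 10*D (L(D, A) = 10*D + A² = A² + 10*D)
709 - (L(4, 4) + √(-36 + 57)*U) = 709 - ((4² + 10*4) + √(-36 + 57)*4) = 709 - ((16 + 40) + √21*4) = 709 - (56 + 4*√21) = 709 + (-56 - 4*√21) = 653 - 4*√21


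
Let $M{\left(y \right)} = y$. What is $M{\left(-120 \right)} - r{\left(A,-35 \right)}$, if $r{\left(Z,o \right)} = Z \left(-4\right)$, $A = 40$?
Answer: $40$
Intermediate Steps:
$r{\left(Z,o \right)} = - 4 Z$
$M{\left(-120 \right)} - r{\left(A,-35 \right)} = -120 - \left(-4\right) 40 = -120 - -160 = -120 + 160 = 40$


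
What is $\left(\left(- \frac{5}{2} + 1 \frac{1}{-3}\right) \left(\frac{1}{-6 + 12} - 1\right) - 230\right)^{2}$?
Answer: $\frac{67158025}{1296} \approx 51819.0$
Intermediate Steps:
$\left(\left(- \frac{5}{2} + 1 \frac{1}{-3}\right) \left(\frac{1}{-6 + 12} - 1\right) - 230\right)^{2} = \left(\left(\left(-5\right) \frac{1}{2} + 1 \left(- \frac{1}{3}\right)\right) \left(\frac{1}{6} - 1\right) - 230\right)^{2} = \left(\left(- \frac{5}{2} - \frac{1}{3}\right) \left(\frac{1}{6} - 1\right) - 230\right)^{2} = \left(\left(- \frac{17}{6}\right) \left(- \frac{5}{6}\right) - 230\right)^{2} = \left(\frac{85}{36} - 230\right)^{2} = \left(- \frac{8195}{36}\right)^{2} = \frac{67158025}{1296}$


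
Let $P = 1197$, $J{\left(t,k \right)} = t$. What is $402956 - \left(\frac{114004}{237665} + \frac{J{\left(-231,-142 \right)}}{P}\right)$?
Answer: $\frac{5458802767267}{13546905} \approx 4.0296 \cdot 10^{5}$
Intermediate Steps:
$402956 - \left(\frac{114004}{237665} + \frac{J{\left(-231,-142 \right)}}{P}\right) = 402956 - \left(\frac{114004}{237665} - \frac{231}{1197}\right) = 402956 - \left(114004 \cdot \frac{1}{237665} - \frac{11}{57}\right) = 402956 - \left(\frac{114004}{237665} - \frac{11}{57}\right) = 402956 - \frac{3883913}{13546905} = \frac{5458802767267}{13546905}$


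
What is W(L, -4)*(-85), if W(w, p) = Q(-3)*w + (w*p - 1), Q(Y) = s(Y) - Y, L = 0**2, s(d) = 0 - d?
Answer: 85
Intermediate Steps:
s(d) = -d
L = 0
Q(Y) = -2*Y (Q(Y) = -Y - Y = -2*Y)
W(w, p) = -1 + 6*w + p*w (W(w, p) = (-2*(-3))*w + (w*p - 1) = 6*w + (p*w - 1) = 6*w + (-1 + p*w) = -1 + 6*w + p*w)
W(L, -4)*(-85) = (-1 + 6*0 - 4*0)*(-85) = (-1 + 0 + 0)*(-85) = -1*(-85) = 85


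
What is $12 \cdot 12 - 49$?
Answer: $95$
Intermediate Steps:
$12 \cdot 12 - 49 = 144 - 49 = 95$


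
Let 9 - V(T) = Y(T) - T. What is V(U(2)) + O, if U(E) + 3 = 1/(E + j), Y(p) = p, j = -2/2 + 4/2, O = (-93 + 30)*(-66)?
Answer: 4167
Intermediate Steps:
O = 4158 (O = -63*(-66) = 4158)
j = 1 (j = -2*1/2 + 4*(1/2) = -1 + 2 = 1)
U(E) = -3 + 1/(1 + E) (U(E) = -3 + 1/(E + 1) = -3 + 1/(1 + E))
V(T) = 9 (V(T) = 9 - (T - T) = 9 - 1*0 = 9 + 0 = 9)
V(U(2)) + O = 9 + 4158 = 4167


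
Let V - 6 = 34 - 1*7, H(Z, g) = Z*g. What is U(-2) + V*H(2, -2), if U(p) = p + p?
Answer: -136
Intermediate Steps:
V = 33 (V = 6 + (34 - 1*7) = 6 + (34 - 7) = 6 + 27 = 33)
U(p) = 2*p
U(-2) + V*H(2, -2) = 2*(-2) + 33*(2*(-2)) = -4 + 33*(-4) = -4 - 132 = -136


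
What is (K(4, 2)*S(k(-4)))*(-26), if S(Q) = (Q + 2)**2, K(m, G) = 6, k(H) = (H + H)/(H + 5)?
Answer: -5616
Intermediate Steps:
k(H) = 2*H/(5 + H) (k(H) = (2*H)/(5 + H) = 2*H/(5 + H))
S(Q) = (2 + Q)**2
(K(4, 2)*S(k(-4)))*(-26) = (6*(2 + 2*(-4)/(5 - 4))**2)*(-26) = (6*(2 + 2*(-4)/1)**2)*(-26) = (6*(2 + 2*(-4)*1)**2)*(-26) = (6*(2 - 8)**2)*(-26) = (6*(-6)**2)*(-26) = (6*36)*(-26) = 216*(-26) = -5616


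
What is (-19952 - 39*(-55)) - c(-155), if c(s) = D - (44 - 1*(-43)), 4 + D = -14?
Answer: -17702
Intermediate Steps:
D = -18 (D = -4 - 14 = -18)
c(s) = -105 (c(s) = -18 - (44 - 1*(-43)) = -18 - (44 + 43) = -18 - 1*87 = -18 - 87 = -105)
(-19952 - 39*(-55)) - c(-155) = (-19952 - 39*(-55)) - 1*(-105) = (-19952 + 2145) + 105 = -17807 + 105 = -17702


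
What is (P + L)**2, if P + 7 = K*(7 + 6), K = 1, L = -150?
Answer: 20736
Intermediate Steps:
P = 6 (P = -7 + 1*(7 + 6) = -7 + 1*13 = -7 + 13 = 6)
(P + L)**2 = (6 - 150)**2 = (-144)**2 = 20736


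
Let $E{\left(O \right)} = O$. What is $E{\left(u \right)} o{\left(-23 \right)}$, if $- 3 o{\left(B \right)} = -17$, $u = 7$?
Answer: $\frac{119}{3} \approx 39.667$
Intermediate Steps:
$o{\left(B \right)} = \frac{17}{3}$ ($o{\left(B \right)} = \left(- \frac{1}{3}\right) \left(-17\right) = \frac{17}{3}$)
$E{\left(u \right)} o{\left(-23 \right)} = 7 \cdot \frac{17}{3} = \frac{119}{3}$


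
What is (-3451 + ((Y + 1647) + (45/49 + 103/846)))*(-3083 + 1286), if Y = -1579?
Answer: 83977263235/13818 ≈ 6.0774e+6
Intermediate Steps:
(-3451 + ((Y + 1647) + (45/49 + 103/846)))*(-3083 + 1286) = (-3451 + ((-1579 + 1647) + (45/49 + 103/846)))*(-3083 + 1286) = (-3451 + (68 + (45*(1/49) + 103*(1/846))))*(-1797) = (-3451 + (68 + (45/49 + 103/846)))*(-1797) = (-3451 + (68 + 43117/41454))*(-1797) = (-3451 + 2861989/41454)*(-1797) = -140195765/41454*(-1797) = 83977263235/13818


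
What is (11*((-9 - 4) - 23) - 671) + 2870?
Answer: 1803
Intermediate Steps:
(11*((-9 - 4) - 23) - 671) + 2870 = (11*(-13 - 23) - 671) + 2870 = (11*(-36) - 671) + 2870 = (-396 - 671) + 2870 = -1067 + 2870 = 1803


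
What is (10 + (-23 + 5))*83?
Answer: -664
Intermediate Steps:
(10 + (-23 + 5))*83 = (10 - 18)*83 = -8*83 = -664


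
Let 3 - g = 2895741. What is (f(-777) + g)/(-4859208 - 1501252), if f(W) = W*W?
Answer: 2292009/6360460 ≈ 0.36035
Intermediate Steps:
g = -2895738 (g = 3 - 1*2895741 = 3 - 2895741 = -2895738)
f(W) = W²
(f(-777) + g)/(-4859208 - 1501252) = ((-777)² - 2895738)/(-4859208 - 1501252) = (603729 - 2895738)/(-6360460) = -2292009*(-1/6360460) = 2292009/6360460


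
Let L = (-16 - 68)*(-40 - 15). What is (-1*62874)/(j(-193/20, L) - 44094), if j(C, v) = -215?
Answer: 62874/44309 ≈ 1.4190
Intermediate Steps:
L = 4620 (L = -84*(-55) = 4620)
(-1*62874)/(j(-193/20, L) - 44094) = (-1*62874)/(-215 - 44094) = -62874/(-44309) = -62874*(-1/44309) = 62874/44309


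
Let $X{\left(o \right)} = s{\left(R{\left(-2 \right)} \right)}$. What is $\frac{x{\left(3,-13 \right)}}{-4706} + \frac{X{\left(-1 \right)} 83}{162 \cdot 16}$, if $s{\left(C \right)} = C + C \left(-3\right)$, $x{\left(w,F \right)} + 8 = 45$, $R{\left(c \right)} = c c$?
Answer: $- \frac{201293}{762372} \approx -0.26404$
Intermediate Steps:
$R{\left(c \right)} = c^{2}$
$x{\left(w,F \right)} = 37$ ($x{\left(w,F \right)} = -8 + 45 = 37$)
$s{\left(C \right)} = - 2 C$ ($s{\left(C \right)} = C - 3 C = - 2 C$)
$X{\left(o \right)} = -8$ ($X{\left(o \right)} = - 2 \left(-2\right)^{2} = \left(-2\right) 4 = -8$)
$\frac{x{\left(3,-13 \right)}}{-4706} + \frac{X{\left(-1 \right)} 83}{162 \cdot 16} = \frac{37}{-4706} + \frac{\left(-8\right) 83}{162 \cdot 16} = 37 \left(- \frac{1}{4706}\right) - \frac{664}{2592} = - \frac{37}{4706} - \frac{83}{324} = - \frac{201293}{762372}$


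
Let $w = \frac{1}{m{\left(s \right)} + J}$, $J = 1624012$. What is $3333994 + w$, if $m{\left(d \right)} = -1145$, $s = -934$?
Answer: $\frac{5410628840799}{1622867} \approx 3.334 \cdot 10^{6}$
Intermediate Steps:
$w = \frac{1}{1622867}$ ($w = \frac{1}{-1145 + 1624012} = \frac{1}{1622867} \approx 6.1619 \cdot 10^{-7}$)
$3333994 + w = 3333994 + \frac{1}{1622867} = \frac{5410628840799}{1622867}$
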